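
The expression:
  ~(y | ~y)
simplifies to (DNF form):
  False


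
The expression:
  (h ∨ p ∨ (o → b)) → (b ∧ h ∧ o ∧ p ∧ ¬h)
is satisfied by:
  {o: True, p: False, h: False, b: False}


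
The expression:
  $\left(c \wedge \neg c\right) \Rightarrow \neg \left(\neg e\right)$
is always true.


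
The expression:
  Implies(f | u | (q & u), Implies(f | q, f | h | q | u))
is always true.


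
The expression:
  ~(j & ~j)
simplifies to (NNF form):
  True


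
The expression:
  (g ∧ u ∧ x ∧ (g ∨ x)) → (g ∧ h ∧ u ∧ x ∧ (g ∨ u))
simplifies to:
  h ∨ ¬g ∨ ¬u ∨ ¬x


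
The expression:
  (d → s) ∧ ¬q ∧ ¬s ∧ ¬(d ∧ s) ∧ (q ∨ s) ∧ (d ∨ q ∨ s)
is never true.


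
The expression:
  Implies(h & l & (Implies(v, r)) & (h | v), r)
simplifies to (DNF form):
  r | v | ~h | ~l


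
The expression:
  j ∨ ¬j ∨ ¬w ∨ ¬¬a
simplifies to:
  True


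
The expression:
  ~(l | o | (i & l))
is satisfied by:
  {o: False, l: False}


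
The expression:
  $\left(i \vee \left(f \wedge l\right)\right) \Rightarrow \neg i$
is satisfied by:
  {i: False}


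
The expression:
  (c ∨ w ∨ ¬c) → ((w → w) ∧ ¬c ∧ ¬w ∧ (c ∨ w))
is never true.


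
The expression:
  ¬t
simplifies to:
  ¬t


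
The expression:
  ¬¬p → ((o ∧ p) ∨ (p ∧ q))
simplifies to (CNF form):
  o ∨ q ∨ ¬p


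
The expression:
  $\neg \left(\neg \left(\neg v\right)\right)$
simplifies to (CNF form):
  $\neg v$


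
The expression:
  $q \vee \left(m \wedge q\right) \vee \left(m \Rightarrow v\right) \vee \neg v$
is always true.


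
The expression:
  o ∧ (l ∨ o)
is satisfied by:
  {o: True}


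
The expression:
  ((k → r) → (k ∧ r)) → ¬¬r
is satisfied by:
  {r: True, k: False}
  {k: False, r: False}
  {k: True, r: True}


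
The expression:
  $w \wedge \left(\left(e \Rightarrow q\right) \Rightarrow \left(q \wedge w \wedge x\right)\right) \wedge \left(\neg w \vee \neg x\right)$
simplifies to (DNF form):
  $e \wedge w \wedge \neg q \wedge \neg x$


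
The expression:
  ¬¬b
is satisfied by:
  {b: True}


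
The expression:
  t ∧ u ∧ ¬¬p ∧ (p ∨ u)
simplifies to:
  p ∧ t ∧ u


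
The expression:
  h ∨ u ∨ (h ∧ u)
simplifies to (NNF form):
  h ∨ u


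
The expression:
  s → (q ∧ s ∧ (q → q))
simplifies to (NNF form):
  q ∨ ¬s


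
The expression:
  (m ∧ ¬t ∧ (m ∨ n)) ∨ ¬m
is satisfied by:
  {m: False, t: False}
  {t: True, m: False}
  {m: True, t: False}


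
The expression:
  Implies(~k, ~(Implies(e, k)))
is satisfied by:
  {k: True, e: True}
  {k: True, e: False}
  {e: True, k: False}


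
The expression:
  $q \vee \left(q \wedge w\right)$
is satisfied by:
  {q: True}


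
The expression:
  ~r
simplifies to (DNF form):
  ~r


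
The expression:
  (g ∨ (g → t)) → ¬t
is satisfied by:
  {t: False}


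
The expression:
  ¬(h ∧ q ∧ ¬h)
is always true.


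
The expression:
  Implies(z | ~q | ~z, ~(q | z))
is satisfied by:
  {q: False, z: False}


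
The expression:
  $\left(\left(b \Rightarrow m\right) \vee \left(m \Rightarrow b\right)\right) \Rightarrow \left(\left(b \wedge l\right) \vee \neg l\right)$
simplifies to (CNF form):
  $b \vee \neg l$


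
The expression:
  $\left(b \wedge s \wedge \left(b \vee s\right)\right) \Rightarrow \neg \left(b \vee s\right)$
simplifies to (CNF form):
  $\neg b \vee \neg s$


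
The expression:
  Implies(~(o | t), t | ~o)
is always true.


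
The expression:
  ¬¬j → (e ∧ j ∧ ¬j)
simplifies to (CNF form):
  ¬j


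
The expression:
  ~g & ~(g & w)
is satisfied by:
  {g: False}


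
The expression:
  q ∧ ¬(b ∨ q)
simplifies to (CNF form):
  False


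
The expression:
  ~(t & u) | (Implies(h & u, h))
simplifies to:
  True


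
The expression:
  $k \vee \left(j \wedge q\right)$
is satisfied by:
  {k: True, q: True, j: True}
  {k: True, q: True, j: False}
  {k: True, j: True, q: False}
  {k: True, j: False, q: False}
  {q: True, j: True, k: False}


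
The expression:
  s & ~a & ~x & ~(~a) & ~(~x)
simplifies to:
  False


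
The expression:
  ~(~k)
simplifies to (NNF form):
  k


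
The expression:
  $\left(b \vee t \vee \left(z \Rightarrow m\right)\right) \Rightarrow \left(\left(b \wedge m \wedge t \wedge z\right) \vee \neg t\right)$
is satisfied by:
  {m: True, b: True, z: True, t: False}
  {m: True, b: True, z: False, t: False}
  {m: True, z: True, b: False, t: False}
  {m: True, z: False, b: False, t: False}
  {b: True, z: True, m: False, t: False}
  {b: True, m: False, z: False, t: False}
  {b: False, z: True, m: False, t: False}
  {b: False, m: False, z: False, t: False}
  {m: True, t: True, b: True, z: True}


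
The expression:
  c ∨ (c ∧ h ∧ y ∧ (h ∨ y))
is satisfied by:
  {c: True}


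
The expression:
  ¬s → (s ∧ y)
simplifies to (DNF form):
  s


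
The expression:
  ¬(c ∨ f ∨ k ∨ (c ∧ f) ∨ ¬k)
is never true.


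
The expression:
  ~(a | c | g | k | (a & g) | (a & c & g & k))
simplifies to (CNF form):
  ~a & ~c & ~g & ~k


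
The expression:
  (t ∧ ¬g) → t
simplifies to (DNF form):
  True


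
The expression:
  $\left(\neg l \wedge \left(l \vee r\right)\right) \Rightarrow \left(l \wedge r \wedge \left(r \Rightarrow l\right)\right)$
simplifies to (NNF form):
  $l \vee \neg r$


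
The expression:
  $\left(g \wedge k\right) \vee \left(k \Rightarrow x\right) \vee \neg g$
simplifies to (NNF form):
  $\text{True}$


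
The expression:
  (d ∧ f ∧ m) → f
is always true.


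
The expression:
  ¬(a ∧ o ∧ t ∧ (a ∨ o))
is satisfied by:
  {o: False, t: False, a: False}
  {a: True, o: False, t: False}
  {t: True, o: False, a: False}
  {a: True, t: True, o: False}
  {o: True, a: False, t: False}
  {a: True, o: True, t: False}
  {t: True, o: True, a: False}


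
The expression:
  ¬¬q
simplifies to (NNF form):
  q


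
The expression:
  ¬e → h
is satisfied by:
  {e: True, h: True}
  {e: True, h: False}
  {h: True, e: False}


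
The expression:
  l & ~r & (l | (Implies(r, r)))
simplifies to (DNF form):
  l & ~r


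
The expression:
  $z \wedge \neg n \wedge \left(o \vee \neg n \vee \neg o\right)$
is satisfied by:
  {z: True, n: False}


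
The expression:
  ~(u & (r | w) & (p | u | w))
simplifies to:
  ~u | (~r & ~w)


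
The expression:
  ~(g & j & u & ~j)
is always true.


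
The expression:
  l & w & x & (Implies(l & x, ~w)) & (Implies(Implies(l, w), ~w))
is never true.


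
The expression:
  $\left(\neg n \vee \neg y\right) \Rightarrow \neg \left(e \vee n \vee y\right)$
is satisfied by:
  {y: True, n: True, e: False}
  {y: True, n: True, e: True}
  {e: False, n: False, y: False}


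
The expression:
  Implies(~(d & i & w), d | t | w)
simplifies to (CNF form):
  d | t | w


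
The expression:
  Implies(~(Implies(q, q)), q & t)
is always true.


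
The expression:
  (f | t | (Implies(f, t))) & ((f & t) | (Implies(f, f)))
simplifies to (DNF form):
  True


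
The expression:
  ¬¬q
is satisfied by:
  {q: True}


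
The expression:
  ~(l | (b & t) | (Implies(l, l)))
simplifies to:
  False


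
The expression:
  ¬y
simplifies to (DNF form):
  ¬y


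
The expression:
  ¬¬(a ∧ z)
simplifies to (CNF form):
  a ∧ z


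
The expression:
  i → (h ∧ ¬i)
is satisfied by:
  {i: False}


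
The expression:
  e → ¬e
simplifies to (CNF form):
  ¬e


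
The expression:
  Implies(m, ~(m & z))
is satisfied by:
  {m: False, z: False}
  {z: True, m: False}
  {m: True, z: False}


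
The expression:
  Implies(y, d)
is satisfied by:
  {d: True, y: False}
  {y: False, d: False}
  {y: True, d: True}


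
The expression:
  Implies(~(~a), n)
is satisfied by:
  {n: True, a: False}
  {a: False, n: False}
  {a: True, n: True}


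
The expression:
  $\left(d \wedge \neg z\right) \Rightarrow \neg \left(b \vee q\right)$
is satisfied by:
  {z: True, q: False, d: False, b: False}
  {b: True, z: True, q: False, d: False}
  {z: True, q: True, b: False, d: False}
  {b: True, z: True, q: True, d: False}
  {b: False, q: False, z: False, d: False}
  {b: True, q: False, z: False, d: False}
  {q: True, b: False, z: False, d: False}
  {b: True, q: True, z: False, d: False}
  {d: True, z: True, b: False, q: False}
  {d: True, b: True, z: True, q: False}
  {d: True, z: True, q: True, b: False}
  {d: True, b: True, z: True, q: True}
  {d: True, b: False, q: False, z: False}


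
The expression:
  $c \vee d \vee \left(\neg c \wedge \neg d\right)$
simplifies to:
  $\text{True}$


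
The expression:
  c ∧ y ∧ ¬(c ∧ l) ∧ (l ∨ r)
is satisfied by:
  {r: True, c: True, y: True, l: False}


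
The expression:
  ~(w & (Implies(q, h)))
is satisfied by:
  {q: True, h: False, w: False}
  {h: False, w: False, q: False}
  {q: True, h: True, w: False}
  {h: True, q: False, w: False}
  {w: True, q: True, h: False}


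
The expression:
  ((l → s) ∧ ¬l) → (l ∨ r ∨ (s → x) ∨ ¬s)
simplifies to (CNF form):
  l ∨ r ∨ x ∨ ¬s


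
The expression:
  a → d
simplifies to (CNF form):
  d ∨ ¬a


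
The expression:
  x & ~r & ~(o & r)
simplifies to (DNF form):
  x & ~r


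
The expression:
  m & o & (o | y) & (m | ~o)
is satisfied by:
  {m: True, o: True}


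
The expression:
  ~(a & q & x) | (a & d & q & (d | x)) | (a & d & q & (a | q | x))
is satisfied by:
  {d: True, x: False, q: False, a: False}
  {d: False, x: False, q: False, a: False}
  {a: True, d: True, x: False, q: False}
  {a: True, d: False, x: False, q: False}
  {d: True, q: True, a: False, x: False}
  {q: True, a: False, x: False, d: False}
  {a: True, q: True, d: True, x: False}
  {a: True, q: True, d: False, x: False}
  {d: True, x: True, a: False, q: False}
  {x: True, a: False, q: False, d: False}
  {d: True, a: True, x: True, q: False}
  {a: True, x: True, d: False, q: False}
  {d: True, q: True, x: True, a: False}
  {q: True, x: True, a: False, d: False}
  {a: True, q: True, x: True, d: True}


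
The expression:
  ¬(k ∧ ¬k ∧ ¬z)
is always true.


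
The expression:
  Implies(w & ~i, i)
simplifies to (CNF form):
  i | ~w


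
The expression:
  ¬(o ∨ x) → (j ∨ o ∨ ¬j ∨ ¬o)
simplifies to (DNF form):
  True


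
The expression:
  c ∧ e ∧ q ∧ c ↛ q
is never true.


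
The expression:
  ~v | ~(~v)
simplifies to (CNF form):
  True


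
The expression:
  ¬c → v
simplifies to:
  c ∨ v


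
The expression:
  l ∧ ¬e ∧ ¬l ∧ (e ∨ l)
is never true.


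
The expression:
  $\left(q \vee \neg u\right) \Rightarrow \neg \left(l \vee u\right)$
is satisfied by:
  {l: False, q: False, u: False}
  {u: True, l: False, q: False}
  {q: True, l: False, u: False}
  {u: True, l: True, q: False}


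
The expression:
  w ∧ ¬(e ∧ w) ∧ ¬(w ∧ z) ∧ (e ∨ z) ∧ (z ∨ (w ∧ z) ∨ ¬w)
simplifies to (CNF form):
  False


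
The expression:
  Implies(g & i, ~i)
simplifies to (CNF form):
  ~g | ~i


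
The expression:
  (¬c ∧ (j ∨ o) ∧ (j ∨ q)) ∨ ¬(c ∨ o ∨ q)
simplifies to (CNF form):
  ¬c ∧ (j ∨ o ∨ ¬q) ∧ (j ∨ q ∨ ¬o)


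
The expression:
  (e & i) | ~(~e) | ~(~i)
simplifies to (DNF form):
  e | i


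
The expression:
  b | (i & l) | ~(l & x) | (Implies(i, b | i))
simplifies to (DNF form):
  True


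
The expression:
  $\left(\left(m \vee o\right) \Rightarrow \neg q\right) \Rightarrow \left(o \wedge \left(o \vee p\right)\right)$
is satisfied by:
  {o: True, m: True, q: True}
  {o: True, m: True, q: False}
  {o: True, q: True, m: False}
  {o: True, q: False, m: False}
  {m: True, q: True, o: False}


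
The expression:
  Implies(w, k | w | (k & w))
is always true.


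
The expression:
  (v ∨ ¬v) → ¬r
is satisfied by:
  {r: False}


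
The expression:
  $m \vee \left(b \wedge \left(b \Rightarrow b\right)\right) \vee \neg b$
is always true.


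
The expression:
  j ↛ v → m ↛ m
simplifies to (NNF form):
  v ∨ ¬j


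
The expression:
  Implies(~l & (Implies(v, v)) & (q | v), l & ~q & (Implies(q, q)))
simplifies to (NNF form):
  l | (~q & ~v)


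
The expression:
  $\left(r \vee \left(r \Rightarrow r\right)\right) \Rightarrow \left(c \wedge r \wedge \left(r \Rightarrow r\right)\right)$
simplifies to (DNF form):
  $c \wedge r$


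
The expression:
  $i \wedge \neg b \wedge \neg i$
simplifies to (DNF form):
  $\text{False}$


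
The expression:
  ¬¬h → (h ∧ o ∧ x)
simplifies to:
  (o ∧ x) ∨ ¬h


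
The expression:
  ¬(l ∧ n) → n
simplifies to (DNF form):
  n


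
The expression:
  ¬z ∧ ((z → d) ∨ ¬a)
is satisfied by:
  {z: False}


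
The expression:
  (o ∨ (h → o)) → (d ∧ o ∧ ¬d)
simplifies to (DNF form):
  h ∧ ¬o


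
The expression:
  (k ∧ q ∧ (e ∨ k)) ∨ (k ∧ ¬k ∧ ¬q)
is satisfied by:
  {q: True, k: True}


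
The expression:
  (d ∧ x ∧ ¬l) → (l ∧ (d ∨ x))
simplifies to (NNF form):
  l ∨ ¬d ∨ ¬x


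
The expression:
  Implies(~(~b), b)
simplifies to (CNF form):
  True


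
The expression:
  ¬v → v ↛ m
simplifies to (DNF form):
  v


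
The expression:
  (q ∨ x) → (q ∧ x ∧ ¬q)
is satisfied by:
  {q: False, x: False}


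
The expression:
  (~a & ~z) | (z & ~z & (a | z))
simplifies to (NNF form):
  ~a & ~z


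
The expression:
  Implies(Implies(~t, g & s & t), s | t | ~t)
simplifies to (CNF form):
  True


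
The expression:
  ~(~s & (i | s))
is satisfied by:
  {s: True, i: False}
  {i: False, s: False}
  {i: True, s: True}


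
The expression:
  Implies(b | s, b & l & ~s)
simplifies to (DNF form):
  (l & ~s) | (~b & ~s)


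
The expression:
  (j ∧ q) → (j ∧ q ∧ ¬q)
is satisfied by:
  {q: False, j: False}
  {j: True, q: False}
  {q: True, j: False}


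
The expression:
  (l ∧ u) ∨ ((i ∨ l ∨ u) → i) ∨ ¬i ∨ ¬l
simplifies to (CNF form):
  True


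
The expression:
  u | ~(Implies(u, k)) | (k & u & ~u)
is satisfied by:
  {u: True}


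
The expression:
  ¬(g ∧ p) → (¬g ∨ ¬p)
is always true.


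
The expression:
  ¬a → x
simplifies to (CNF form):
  a ∨ x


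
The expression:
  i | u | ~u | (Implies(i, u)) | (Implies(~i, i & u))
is always true.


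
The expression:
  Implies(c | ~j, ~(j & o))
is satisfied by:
  {c: False, o: False, j: False}
  {j: True, c: False, o: False}
  {o: True, c: False, j: False}
  {j: True, o: True, c: False}
  {c: True, j: False, o: False}
  {j: True, c: True, o: False}
  {o: True, c: True, j: False}


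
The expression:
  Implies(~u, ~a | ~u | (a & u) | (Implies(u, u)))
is always true.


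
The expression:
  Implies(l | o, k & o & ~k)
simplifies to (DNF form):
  ~l & ~o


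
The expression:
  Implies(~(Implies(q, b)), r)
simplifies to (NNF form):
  b | r | ~q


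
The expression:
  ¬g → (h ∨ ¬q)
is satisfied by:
  {h: True, g: True, q: False}
  {h: True, g: False, q: False}
  {g: True, h: False, q: False}
  {h: False, g: False, q: False}
  {q: True, h: True, g: True}
  {q: True, h: True, g: False}
  {q: True, g: True, h: False}


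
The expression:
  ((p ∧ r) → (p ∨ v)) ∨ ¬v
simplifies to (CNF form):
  True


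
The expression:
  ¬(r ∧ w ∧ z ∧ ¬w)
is always true.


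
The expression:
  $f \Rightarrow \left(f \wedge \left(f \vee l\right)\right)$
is always true.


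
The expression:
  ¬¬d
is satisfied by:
  {d: True}


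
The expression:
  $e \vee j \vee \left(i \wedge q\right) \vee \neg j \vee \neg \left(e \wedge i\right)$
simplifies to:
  $\text{True}$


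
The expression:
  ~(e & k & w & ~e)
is always true.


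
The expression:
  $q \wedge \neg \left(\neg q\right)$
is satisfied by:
  {q: True}


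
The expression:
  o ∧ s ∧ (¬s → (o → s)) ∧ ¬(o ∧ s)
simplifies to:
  False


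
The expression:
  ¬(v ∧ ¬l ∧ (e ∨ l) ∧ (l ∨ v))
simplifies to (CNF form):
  l ∨ ¬e ∨ ¬v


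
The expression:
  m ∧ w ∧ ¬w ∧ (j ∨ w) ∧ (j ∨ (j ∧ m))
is never true.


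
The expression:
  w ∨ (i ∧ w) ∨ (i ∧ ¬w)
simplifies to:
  i ∨ w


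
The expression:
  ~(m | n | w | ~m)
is never true.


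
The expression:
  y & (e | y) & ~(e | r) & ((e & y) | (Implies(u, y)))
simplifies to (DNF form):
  y & ~e & ~r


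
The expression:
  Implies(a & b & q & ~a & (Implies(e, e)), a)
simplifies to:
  True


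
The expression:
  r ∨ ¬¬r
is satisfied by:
  {r: True}


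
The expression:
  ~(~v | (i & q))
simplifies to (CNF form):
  v & (~i | ~q)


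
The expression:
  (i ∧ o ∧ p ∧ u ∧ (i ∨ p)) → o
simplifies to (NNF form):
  True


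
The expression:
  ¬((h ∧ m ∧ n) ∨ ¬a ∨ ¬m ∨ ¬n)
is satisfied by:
  {a: True, m: True, n: True, h: False}


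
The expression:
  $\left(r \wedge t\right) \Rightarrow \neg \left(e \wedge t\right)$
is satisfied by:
  {e: False, t: False, r: False}
  {r: True, e: False, t: False}
  {t: True, e: False, r: False}
  {r: True, t: True, e: False}
  {e: True, r: False, t: False}
  {r: True, e: True, t: False}
  {t: True, e: True, r: False}


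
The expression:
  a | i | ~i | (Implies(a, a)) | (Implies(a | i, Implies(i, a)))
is always true.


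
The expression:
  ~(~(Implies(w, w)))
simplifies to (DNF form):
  True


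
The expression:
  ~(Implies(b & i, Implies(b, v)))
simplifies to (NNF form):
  b & i & ~v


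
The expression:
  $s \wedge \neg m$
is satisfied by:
  {s: True, m: False}


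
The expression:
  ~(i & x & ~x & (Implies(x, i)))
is always true.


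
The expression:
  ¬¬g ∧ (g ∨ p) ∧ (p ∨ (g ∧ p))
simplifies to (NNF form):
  g ∧ p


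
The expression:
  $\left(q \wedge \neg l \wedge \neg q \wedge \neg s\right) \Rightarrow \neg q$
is always true.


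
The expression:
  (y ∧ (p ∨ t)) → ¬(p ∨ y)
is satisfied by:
  {p: False, y: False, t: False}
  {t: True, p: False, y: False}
  {p: True, t: False, y: False}
  {t: True, p: True, y: False}
  {y: True, t: False, p: False}


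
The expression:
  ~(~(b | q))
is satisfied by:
  {b: True, q: True}
  {b: True, q: False}
  {q: True, b: False}


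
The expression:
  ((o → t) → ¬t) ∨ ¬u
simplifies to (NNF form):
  ¬t ∨ ¬u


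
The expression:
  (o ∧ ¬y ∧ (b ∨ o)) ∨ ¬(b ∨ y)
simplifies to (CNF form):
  ¬y ∧ (o ∨ ¬b)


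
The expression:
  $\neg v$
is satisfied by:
  {v: False}


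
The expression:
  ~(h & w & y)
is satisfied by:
  {w: False, y: False, h: False}
  {h: True, w: False, y: False}
  {y: True, w: False, h: False}
  {h: True, y: True, w: False}
  {w: True, h: False, y: False}
  {h: True, w: True, y: False}
  {y: True, w: True, h: False}


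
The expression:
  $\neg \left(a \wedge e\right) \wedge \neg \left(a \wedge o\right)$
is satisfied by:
  {e: False, a: False, o: False}
  {o: True, e: False, a: False}
  {e: True, o: False, a: False}
  {o: True, e: True, a: False}
  {a: True, o: False, e: False}


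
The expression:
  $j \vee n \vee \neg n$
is always true.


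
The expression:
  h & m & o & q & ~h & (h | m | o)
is never true.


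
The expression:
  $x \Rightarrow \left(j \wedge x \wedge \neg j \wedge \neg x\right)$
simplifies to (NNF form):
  $\neg x$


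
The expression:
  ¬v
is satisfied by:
  {v: False}


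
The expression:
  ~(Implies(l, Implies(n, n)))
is never true.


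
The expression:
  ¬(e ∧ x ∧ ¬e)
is always true.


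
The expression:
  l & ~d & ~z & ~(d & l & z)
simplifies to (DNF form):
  l & ~d & ~z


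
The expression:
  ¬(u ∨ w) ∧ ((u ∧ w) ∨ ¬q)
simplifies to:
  ¬q ∧ ¬u ∧ ¬w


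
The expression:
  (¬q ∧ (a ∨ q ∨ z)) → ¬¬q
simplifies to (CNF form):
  (q ∨ ¬a) ∧ (q ∨ ¬z)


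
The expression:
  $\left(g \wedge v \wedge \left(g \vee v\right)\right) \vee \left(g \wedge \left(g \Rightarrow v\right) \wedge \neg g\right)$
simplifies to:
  $g \wedge v$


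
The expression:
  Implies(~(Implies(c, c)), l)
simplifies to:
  True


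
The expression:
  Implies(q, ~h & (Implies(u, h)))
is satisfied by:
  {u: False, q: False, h: False}
  {h: True, u: False, q: False}
  {u: True, h: False, q: False}
  {h: True, u: True, q: False}
  {q: True, h: False, u: False}


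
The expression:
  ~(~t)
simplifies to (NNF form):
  t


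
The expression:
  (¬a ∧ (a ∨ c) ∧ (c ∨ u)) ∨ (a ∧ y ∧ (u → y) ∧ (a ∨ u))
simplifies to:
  (a ∧ y) ∨ (c ∧ ¬a)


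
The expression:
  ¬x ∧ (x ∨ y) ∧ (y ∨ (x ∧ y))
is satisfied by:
  {y: True, x: False}


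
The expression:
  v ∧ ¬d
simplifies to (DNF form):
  v ∧ ¬d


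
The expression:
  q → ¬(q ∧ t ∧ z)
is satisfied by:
  {t: False, z: False, q: False}
  {q: True, t: False, z: False}
  {z: True, t: False, q: False}
  {q: True, z: True, t: False}
  {t: True, q: False, z: False}
  {q: True, t: True, z: False}
  {z: True, t: True, q: False}


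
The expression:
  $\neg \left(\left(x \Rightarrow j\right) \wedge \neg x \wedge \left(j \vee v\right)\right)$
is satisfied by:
  {x: True, v: False, j: False}
  {j: True, x: True, v: False}
  {x: True, v: True, j: False}
  {j: True, x: True, v: True}
  {j: False, v: False, x: False}


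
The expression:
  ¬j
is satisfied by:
  {j: False}


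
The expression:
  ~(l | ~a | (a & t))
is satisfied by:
  {a: True, l: False, t: False}


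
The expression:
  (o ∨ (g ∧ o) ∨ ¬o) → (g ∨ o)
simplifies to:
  g ∨ o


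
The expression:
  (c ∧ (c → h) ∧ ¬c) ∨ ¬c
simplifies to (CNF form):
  ¬c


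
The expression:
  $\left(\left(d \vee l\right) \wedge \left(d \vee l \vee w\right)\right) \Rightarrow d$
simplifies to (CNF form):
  $d \vee \neg l$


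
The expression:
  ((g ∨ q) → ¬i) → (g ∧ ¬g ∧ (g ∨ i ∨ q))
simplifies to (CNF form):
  i ∧ (g ∨ q)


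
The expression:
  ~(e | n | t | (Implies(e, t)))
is never true.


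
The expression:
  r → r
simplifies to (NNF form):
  True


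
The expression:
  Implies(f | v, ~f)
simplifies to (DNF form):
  ~f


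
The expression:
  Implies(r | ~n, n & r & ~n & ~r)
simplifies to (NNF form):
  n & ~r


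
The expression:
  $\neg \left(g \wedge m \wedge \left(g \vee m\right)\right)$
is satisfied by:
  {g: False, m: False}
  {m: True, g: False}
  {g: True, m: False}


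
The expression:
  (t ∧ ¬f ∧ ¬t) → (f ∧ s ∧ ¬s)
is always true.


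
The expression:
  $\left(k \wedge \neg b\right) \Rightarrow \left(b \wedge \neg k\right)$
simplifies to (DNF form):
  $b \vee \neg k$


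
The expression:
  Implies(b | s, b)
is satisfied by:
  {b: True, s: False}
  {s: False, b: False}
  {s: True, b: True}


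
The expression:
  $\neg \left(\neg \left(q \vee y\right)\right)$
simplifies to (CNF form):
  $q \vee y$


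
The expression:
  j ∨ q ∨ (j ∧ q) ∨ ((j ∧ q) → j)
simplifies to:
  True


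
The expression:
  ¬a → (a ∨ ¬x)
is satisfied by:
  {a: True, x: False}
  {x: False, a: False}
  {x: True, a: True}


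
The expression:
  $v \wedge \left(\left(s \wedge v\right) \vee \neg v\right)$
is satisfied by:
  {s: True, v: True}


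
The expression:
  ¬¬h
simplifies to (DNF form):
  h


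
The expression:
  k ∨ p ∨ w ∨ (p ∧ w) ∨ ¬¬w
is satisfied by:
  {p: True, k: True, w: True}
  {p: True, k: True, w: False}
  {p: True, w: True, k: False}
  {p: True, w: False, k: False}
  {k: True, w: True, p: False}
  {k: True, w: False, p: False}
  {w: True, k: False, p: False}


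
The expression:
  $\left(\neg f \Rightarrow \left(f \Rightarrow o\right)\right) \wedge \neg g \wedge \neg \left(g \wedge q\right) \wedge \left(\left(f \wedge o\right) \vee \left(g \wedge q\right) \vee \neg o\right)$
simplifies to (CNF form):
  $\neg g \wedge \left(f \vee \neg o\right)$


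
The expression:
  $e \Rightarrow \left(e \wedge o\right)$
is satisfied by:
  {o: True, e: False}
  {e: False, o: False}
  {e: True, o: True}


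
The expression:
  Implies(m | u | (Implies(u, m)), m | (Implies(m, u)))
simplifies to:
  True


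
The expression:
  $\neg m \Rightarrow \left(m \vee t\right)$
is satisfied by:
  {t: True, m: True}
  {t: True, m: False}
  {m: True, t: False}


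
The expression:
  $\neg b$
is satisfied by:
  {b: False}


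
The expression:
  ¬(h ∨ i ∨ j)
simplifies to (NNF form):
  ¬h ∧ ¬i ∧ ¬j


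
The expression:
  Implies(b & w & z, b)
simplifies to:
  True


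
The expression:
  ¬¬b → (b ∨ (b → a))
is always true.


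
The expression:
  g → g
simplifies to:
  True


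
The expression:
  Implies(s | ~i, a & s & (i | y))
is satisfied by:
  {i: True, y: True, a: True, s: False}
  {i: True, y: True, a: False, s: False}
  {i: True, a: True, y: False, s: False}
  {i: True, a: False, y: False, s: False}
  {i: True, s: True, y: True, a: True}
  {i: True, s: True, y: False, a: True}
  {s: True, y: True, a: True, i: False}


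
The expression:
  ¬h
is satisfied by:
  {h: False}


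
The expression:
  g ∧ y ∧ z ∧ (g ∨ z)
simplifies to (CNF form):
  g ∧ y ∧ z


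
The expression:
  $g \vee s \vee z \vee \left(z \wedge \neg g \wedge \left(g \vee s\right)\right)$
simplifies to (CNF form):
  $g \vee s \vee z$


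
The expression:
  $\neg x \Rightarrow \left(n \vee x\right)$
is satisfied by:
  {n: True, x: True}
  {n: True, x: False}
  {x: True, n: False}


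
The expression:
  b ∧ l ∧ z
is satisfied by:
  {z: True, b: True, l: True}


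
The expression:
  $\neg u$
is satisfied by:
  {u: False}


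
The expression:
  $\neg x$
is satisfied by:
  {x: False}


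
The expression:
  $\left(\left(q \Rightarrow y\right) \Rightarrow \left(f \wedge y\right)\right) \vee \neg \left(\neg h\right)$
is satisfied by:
  {h: True, f: True, q: True, y: False}
  {h: True, f: True, q: False, y: False}
  {h: True, q: True, f: False, y: False}
  {h: True, q: False, f: False, y: False}
  {y: True, h: True, f: True, q: True}
  {y: True, h: True, f: True, q: False}
  {y: True, h: True, f: False, q: True}
  {y: True, h: True, f: False, q: False}
  {f: True, q: True, h: False, y: False}
  {q: True, h: False, f: False, y: False}
  {y: True, f: True, q: True, h: False}
  {y: True, f: True, h: False, q: False}


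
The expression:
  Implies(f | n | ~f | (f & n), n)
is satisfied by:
  {n: True}


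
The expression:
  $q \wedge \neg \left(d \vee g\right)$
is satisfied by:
  {q: True, g: False, d: False}


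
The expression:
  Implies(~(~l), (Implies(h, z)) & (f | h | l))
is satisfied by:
  {z: True, l: False, h: False}
  {l: False, h: False, z: False}
  {h: True, z: True, l: False}
  {h: True, l: False, z: False}
  {z: True, l: True, h: False}
  {l: True, z: False, h: False}
  {h: True, l: True, z: True}


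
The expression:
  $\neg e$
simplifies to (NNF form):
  $\neg e$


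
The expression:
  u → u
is always true.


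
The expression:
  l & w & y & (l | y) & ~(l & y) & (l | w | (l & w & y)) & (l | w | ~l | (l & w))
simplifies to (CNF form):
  False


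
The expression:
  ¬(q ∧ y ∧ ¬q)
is always true.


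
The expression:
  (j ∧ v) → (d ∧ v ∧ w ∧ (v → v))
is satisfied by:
  {d: True, w: True, v: False, j: False}
  {d: True, w: False, v: False, j: False}
  {w: True, d: False, v: False, j: False}
  {d: False, w: False, v: False, j: False}
  {j: True, d: True, w: True, v: False}
  {j: True, d: True, w: False, v: False}
  {j: True, w: True, d: False, v: False}
  {j: True, w: False, d: False, v: False}
  {d: True, v: True, w: True, j: False}
  {d: True, v: True, w: False, j: False}
  {v: True, w: True, d: False, j: False}
  {v: True, d: False, w: False, j: False}
  {j: True, d: True, v: True, w: True}


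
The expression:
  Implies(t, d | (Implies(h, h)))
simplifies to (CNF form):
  True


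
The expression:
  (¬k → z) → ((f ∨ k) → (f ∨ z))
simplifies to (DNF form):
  f ∨ z ∨ ¬k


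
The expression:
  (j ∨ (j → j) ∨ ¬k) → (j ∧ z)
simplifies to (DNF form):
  j ∧ z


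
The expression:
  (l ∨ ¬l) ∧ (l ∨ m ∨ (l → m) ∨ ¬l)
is always true.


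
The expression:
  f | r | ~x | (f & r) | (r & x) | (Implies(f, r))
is always true.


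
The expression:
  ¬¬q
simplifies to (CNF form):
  q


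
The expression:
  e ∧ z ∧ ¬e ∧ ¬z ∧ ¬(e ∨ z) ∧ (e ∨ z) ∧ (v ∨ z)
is never true.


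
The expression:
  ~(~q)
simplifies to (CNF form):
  q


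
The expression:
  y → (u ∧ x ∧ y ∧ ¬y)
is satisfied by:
  {y: False}


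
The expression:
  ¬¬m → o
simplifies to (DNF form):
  o ∨ ¬m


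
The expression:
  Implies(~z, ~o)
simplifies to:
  z | ~o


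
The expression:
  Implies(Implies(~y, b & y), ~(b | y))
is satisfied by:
  {y: False}


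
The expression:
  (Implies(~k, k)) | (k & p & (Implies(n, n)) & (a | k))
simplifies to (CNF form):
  k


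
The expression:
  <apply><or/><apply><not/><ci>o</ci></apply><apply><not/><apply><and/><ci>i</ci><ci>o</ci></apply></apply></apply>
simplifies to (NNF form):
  <apply><or/><apply><not/><ci>i</ci></apply><apply><not/><ci>o</ci></apply></apply>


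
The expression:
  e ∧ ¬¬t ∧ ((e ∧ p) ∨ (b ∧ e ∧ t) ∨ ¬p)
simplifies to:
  e ∧ t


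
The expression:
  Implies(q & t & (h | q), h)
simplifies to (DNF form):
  h | ~q | ~t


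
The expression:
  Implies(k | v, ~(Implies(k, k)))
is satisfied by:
  {v: False, k: False}


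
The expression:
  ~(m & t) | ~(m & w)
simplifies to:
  ~m | ~t | ~w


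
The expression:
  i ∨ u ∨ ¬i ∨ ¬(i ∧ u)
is always true.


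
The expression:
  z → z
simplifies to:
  True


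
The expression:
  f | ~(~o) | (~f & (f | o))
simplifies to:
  f | o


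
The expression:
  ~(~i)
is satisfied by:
  {i: True}


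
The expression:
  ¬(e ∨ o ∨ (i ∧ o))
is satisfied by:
  {e: False, o: False}


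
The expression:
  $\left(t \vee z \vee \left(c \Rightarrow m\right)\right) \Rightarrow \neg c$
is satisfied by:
  {m: False, t: False, c: False, z: False}
  {z: True, m: False, t: False, c: False}
  {t: True, z: False, m: False, c: False}
  {z: True, t: True, m: False, c: False}
  {m: True, z: False, t: False, c: False}
  {z: True, m: True, t: False, c: False}
  {t: True, m: True, z: False, c: False}
  {z: True, t: True, m: True, c: False}
  {c: True, z: False, m: False, t: False}


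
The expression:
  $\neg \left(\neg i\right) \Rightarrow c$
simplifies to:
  $c \vee \neg i$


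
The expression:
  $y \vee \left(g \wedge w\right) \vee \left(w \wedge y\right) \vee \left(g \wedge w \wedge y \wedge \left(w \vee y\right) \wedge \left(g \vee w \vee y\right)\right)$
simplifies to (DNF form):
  $y \vee \left(g \wedge w\right)$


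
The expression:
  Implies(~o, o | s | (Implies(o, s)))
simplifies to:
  True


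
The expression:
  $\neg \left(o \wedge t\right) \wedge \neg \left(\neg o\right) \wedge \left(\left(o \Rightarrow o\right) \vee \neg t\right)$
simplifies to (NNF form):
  $o \wedge \neg t$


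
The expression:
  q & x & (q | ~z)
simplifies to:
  q & x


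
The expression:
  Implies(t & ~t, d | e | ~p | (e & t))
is always true.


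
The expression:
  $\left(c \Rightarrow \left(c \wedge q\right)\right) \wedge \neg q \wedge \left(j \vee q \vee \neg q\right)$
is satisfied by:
  {q: False, c: False}


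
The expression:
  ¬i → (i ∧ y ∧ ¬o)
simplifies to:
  i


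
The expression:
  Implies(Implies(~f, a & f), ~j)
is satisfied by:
  {j: False, f: False}
  {f: True, j: False}
  {j: True, f: False}


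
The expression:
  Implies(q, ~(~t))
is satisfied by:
  {t: True, q: False}
  {q: False, t: False}
  {q: True, t: True}


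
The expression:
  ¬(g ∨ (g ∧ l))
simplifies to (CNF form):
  ¬g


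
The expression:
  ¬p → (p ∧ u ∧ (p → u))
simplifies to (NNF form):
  p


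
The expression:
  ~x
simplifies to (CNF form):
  ~x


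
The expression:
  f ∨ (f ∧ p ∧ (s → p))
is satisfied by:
  {f: True}


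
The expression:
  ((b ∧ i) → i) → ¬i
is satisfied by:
  {i: False}


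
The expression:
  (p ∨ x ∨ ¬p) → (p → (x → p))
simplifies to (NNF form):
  True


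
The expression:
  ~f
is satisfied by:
  {f: False}


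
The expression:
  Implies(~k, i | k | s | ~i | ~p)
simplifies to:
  True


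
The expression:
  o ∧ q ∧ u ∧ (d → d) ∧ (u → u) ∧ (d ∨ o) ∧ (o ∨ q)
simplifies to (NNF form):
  o ∧ q ∧ u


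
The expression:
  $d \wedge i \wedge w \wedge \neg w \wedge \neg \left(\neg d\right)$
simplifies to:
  $\text{False}$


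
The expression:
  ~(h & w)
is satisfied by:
  {w: False, h: False}
  {h: True, w: False}
  {w: True, h: False}


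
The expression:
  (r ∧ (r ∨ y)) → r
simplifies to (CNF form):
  True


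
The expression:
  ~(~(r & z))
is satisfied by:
  {r: True, z: True}


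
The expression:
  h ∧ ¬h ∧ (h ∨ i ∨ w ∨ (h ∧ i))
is never true.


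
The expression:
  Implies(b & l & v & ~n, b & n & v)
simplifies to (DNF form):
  n | ~b | ~l | ~v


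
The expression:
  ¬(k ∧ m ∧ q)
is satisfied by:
  {k: False, q: False, m: False}
  {m: True, k: False, q: False}
  {q: True, k: False, m: False}
  {m: True, q: True, k: False}
  {k: True, m: False, q: False}
  {m: True, k: True, q: False}
  {q: True, k: True, m: False}


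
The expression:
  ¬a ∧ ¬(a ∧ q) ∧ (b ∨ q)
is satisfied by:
  {b: True, q: True, a: False}
  {b: True, q: False, a: False}
  {q: True, b: False, a: False}


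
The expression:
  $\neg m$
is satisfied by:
  {m: False}


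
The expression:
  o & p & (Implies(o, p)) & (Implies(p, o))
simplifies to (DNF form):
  o & p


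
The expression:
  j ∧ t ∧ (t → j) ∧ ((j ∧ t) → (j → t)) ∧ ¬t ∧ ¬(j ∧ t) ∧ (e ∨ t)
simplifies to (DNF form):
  False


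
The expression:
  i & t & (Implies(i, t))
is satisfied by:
  {t: True, i: True}


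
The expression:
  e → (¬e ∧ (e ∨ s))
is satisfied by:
  {e: False}


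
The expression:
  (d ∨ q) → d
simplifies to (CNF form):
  d ∨ ¬q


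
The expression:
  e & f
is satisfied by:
  {e: True, f: True}


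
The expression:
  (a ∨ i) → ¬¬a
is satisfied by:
  {a: True, i: False}
  {i: False, a: False}
  {i: True, a: True}


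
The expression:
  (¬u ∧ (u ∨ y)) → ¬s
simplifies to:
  u ∨ ¬s ∨ ¬y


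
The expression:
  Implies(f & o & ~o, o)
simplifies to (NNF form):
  True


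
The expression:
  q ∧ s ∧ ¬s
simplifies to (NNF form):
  False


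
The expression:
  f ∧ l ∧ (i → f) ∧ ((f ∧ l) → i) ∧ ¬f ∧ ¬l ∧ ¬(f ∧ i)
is never true.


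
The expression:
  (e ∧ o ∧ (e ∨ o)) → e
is always true.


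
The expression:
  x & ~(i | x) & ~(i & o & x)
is never true.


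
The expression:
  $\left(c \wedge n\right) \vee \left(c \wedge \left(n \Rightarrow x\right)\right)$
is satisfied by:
  {c: True}


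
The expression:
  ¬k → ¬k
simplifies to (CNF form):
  True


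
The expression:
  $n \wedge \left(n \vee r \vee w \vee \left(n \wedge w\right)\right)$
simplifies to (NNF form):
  $n$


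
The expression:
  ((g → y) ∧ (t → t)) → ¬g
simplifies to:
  ¬g ∨ ¬y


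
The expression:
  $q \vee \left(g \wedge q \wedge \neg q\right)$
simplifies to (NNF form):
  $q$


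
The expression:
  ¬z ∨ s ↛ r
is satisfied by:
  {s: True, r: False, z: False}
  {r: False, z: False, s: False}
  {s: True, r: True, z: False}
  {r: True, s: False, z: False}
  {z: True, s: True, r: False}


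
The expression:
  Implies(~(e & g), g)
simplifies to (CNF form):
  g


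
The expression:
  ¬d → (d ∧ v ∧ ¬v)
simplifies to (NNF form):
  d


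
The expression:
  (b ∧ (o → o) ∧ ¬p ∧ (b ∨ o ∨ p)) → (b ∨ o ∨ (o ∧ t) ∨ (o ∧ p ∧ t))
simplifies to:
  True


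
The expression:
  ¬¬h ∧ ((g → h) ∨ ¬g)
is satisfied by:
  {h: True}


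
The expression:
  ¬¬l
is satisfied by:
  {l: True}


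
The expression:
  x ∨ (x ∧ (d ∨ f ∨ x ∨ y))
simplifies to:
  x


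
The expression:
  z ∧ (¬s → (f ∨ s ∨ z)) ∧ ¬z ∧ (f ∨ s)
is never true.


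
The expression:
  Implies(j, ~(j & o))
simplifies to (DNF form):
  ~j | ~o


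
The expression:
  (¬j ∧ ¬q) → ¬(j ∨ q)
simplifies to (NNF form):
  True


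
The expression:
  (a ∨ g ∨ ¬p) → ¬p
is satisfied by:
  {g: False, p: False, a: False}
  {a: True, g: False, p: False}
  {g: True, a: False, p: False}
  {a: True, g: True, p: False}
  {p: True, a: False, g: False}


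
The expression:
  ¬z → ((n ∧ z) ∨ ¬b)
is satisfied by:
  {z: True, b: False}
  {b: False, z: False}
  {b: True, z: True}


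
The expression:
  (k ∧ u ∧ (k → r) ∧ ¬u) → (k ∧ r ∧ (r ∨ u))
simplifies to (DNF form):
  True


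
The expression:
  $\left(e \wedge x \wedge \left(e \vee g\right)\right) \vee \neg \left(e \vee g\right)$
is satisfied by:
  {x: True, g: False, e: False}
  {x: False, g: False, e: False}
  {e: True, x: True, g: False}
  {e: True, g: True, x: True}


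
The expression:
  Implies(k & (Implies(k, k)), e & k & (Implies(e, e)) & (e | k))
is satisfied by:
  {e: True, k: False}
  {k: False, e: False}
  {k: True, e: True}


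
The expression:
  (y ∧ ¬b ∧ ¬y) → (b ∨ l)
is always true.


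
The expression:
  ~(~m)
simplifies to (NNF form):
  m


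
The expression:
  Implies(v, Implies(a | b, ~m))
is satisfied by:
  {a: False, m: False, v: False, b: False}
  {b: True, a: False, m: False, v: False}
  {a: True, b: False, m: False, v: False}
  {b: True, a: True, m: False, v: False}
  {v: True, b: False, a: False, m: False}
  {v: True, b: True, a: False, m: False}
  {v: True, a: True, b: False, m: False}
  {v: True, b: True, a: True, m: False}
  {m: True, v: False, a: False, b: False}
  {m: True, b: True, v: False, a: False}
  {m: True, a: True, v: False, b: False}
  {b: True, m: True, a: True, v: False}
  {m: True, v: True, b: False, a: False}


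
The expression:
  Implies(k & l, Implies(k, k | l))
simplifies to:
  True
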